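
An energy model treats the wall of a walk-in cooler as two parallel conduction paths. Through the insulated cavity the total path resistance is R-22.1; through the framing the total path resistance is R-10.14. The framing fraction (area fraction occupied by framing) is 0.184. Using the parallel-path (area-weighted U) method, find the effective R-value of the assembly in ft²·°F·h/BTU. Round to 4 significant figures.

18.16 ft²·°F·h/BTU

U_eff = 0.816/22.1 + 0.184/10.14 = 0.036923 + 0.018146 = 0.055069
R_eff = 1/U_eff = 18.159 ft²·°F·h/BTU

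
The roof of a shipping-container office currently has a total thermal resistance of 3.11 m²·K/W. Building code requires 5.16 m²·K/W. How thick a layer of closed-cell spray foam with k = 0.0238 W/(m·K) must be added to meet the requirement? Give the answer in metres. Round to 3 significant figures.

ΔR = 5.16 − 3.11 = 2.05 m²·K/W
L = ΔR × k = 2.05 × 0.0238 = 0.04879 m

0.0488 m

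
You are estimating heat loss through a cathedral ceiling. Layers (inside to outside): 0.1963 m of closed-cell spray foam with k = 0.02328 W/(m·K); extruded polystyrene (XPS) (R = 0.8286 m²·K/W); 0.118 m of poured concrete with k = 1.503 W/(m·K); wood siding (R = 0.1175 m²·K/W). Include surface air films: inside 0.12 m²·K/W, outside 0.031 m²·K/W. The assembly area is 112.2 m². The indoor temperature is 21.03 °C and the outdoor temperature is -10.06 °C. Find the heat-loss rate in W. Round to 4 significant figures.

0.1963/0.02328 = 8.4321
0.118/1.503 = 0.07851
R_total = 0.12 + 8.4321 + 0.8286 + 0.07851 + 0.1175 + 0.031 = 9.6077 m²·K/W
Q = A·ΔT/R = 112.2 × (21.03 − (-10.06)) / 9.6077 = 363.07 W

363.1 W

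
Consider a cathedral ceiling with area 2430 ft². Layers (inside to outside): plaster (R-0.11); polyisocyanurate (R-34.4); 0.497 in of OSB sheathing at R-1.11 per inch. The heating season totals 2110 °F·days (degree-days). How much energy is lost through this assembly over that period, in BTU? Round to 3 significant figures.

3510000 BTU

0.497 × 1.11 = 0.5517
R_total = 0.11 + 34.4 + 0.5517 = 35.06 ft²·°F·h/BTU
E = A × HDD × 24 / R = 2430 × 2110 × 24 / 35.06 = 3510000 BTU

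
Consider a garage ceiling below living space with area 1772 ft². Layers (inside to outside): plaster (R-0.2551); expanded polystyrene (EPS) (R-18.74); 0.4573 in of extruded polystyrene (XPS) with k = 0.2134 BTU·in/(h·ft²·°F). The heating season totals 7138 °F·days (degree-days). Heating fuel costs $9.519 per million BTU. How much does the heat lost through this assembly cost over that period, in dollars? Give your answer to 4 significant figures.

136.7 dollars

0.4573/0.2134 = 2.1429
R_total = 0.2551 + 18.74 + 2.1429 = 21.138 ft²·°F·h/BTU
E = A × HDD × 24 / R = 1772 × 7138 × 24 / 21.138 = 14361000 BTU
Cost = 14361000/10⁶ × 9.519 = $136.7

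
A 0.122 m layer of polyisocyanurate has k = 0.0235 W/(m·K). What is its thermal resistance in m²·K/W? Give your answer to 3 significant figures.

5.19 m²·K/W

R = L/k = 0.122/0.0235 = 5.191 m²·K/W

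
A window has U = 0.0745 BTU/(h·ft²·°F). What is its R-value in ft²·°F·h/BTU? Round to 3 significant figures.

R = 1/U = 1/0.0745 = 13.42

13.4 ft²·°F·h/BTU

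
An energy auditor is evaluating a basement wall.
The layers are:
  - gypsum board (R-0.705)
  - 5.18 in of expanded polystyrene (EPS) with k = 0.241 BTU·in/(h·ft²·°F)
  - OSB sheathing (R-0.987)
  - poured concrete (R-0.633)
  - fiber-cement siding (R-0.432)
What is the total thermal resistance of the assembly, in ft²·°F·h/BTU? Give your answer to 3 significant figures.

5.18/0.241 = 21.49
R_total = 0.705 + 21.49 + 0.987 + 0.633 + 0.432 = 24.25 ft²·°F·h/BTU

24.3 ft²·°F·h/BTU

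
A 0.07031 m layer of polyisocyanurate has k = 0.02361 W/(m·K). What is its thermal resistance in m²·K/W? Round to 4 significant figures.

R = L/k = 0.07031/0.02361 = 2.978 m²·K/W

2.978 m²·K/W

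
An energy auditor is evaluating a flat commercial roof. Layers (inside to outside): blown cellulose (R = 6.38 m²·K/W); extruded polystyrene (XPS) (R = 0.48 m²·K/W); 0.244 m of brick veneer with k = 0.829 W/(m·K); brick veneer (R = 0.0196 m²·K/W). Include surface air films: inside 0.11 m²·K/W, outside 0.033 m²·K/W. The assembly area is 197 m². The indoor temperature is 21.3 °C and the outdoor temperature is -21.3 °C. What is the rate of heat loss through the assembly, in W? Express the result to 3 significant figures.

0.244/0.829 = 0.2943
R_total = 0.11 + 6.38 + 0.48 + 0.2943 + 0.0196 + 0.033 = 7.317 m²·K/W
Q = A·ΔT/R = 197 × (21.3 − (-21.3)) / 7.317 = 1147 W

1150 W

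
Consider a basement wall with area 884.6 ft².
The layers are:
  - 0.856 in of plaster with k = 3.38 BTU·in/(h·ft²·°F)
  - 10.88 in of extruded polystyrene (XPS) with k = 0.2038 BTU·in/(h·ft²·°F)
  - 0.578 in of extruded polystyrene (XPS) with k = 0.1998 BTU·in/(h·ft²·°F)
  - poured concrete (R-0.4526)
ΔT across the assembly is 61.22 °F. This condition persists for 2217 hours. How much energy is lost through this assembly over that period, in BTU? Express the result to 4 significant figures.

2107000 BTU

0.856/3.38 = 0.25325
10.88/0.2038 = 53.386
0.578/0.1998 = 2.8929
R_total = 0.25325 + 53.386 + 2.8929 + 0.4526 = 56.984 ft²·°F·h/BTU
Q = 884.6 × 61.22 / 56.984 = 950.35 BTU/h
E = 950.35 × 2217 = 2106900 BTU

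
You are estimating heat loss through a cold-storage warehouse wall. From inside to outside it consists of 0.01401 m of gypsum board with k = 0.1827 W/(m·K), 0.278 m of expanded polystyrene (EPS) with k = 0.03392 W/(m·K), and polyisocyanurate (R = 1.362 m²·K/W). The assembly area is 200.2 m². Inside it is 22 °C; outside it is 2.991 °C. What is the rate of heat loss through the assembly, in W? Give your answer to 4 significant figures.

0.01401/0.1827 = 0.076683
0.278/0.03392 = 8.1958
R_total = 0.076683 + 8.1958 + 1.362 = 9.6344 m²·K/W
Q = A·ΔT/R = 200.2 × (22 − 2.991) / 9.6344 = 395 W

395.0 W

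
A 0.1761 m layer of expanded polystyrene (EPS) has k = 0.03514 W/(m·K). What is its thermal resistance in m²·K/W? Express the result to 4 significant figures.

R = L/k = 0.1761/0.03514 = 5.0114 m²·K/W

5.011 m²·K/W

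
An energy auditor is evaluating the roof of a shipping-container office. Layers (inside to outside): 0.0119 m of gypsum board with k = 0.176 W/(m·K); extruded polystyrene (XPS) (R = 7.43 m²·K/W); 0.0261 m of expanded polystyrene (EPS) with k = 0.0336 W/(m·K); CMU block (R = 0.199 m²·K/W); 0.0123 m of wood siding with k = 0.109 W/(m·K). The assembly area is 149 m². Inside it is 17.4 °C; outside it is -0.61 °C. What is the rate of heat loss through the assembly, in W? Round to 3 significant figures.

0.0119/0.176 = 0.06761
0.0261/0.0336 = 0.7768
0.0123/0.109 = 0.1128
R_total = 0.06761 + 7.43 + 0.7768 + 0.199 + 0.1128 = 8.586 m²·K/W
Q = A·ΔT/R = 149 × (17.4 − (-0.61)) / 8.586 = 312.5 W

313 W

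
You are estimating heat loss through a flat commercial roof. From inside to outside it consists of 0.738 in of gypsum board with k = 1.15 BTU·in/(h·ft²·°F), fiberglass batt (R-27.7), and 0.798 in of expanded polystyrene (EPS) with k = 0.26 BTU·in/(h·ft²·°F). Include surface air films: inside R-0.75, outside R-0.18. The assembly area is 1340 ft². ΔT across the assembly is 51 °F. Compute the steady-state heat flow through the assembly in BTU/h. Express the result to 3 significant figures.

2110 BTU/h

0.738/1.15 = 0.6417
0.798/0.26 = 3.069
R_total = 0.75 + 0.6417 + 27.7 + 3.069 + 0.18 = 32.34 ft²·°F·h/BTU
Q = A·ΔT/R = 1340 × 51 / 32.34 = 2113 BTU/h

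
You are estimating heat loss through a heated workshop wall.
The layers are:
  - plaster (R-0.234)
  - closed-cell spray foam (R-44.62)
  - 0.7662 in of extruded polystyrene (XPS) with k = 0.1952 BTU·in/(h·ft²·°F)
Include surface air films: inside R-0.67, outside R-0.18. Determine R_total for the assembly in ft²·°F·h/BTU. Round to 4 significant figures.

0.7662/0.1952 = 3.9252
R_total = 0.67 + 0.234 + 44.62 + 3.9252 + 0.18 = 49.629 ft²·°F·h/BTU

49.63 ft²·°F·h/BTU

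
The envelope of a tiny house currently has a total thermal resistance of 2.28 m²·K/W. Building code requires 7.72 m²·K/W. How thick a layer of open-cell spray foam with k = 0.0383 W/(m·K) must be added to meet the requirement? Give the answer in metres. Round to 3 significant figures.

0.208 m

ΔR = 7.72 − 2.28 = 5.44 m²·K/W
L = ΔR × k = 5.44 × 0.0383 = 0.2084 m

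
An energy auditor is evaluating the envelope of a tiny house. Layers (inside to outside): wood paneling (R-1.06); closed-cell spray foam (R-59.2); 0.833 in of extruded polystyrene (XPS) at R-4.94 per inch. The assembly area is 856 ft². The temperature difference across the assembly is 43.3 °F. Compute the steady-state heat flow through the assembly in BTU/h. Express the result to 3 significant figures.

576 BTU/h

0.833 × 4.94 = 4.115
R_total = 1.06 + 59.2 + 4.115 = 64.38 ft²·°F·h/BTU
Q = A·ΔT/R = 856 × 43.3 / 64.38 = 575.8 BTU/h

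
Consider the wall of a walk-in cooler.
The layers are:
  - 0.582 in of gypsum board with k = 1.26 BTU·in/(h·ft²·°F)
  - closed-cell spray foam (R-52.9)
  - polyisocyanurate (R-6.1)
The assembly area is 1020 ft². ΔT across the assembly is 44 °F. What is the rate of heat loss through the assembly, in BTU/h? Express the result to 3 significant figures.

755 BTU/h

0.582/1.26 = 0.4619
R_total = 0.4619 + 52.9 + 6.1 = 59.46 ft²·°F·h/BTU
Q = A·ΔT/R = 1020 × 44 / 59.46 = 754.8 BTU/h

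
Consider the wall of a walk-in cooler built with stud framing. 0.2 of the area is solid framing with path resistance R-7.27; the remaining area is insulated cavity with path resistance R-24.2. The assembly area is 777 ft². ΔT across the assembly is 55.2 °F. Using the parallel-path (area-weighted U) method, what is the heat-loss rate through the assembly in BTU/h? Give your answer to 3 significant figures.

2600 BTU/h

U_eff = 0.8/24.2 + 0.2/7.27 = 0.03306 + 0.02751 = 0.06057
R_eff = 1/U_eff = 16.51 ft²·°F·h/BTU
Q = 777 × 55.2 / 16.51 = 2598 BTU/h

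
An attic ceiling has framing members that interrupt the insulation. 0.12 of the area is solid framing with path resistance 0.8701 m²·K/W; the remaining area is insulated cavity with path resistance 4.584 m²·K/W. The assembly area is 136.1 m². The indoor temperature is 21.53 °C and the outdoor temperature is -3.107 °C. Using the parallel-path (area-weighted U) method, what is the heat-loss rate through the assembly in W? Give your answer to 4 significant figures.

U_eff = 0.88/4.584 + 0.12/0.8701 = 0.19197 + 0.13792 = 0.32989
R_eff = 1/U_eff = 3.0313 m²·K/W
Q = 136.1 × (21.53 − (-3.107)) / 3.0313 = 1106.1 W

1106 W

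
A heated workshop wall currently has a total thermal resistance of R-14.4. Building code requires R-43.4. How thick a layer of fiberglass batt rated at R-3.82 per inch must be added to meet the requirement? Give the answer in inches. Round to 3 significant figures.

7.59 in

ΔR = 43.4 − 14.4 = 29 ft²·°F·h/BTU
L = ΔR / (R/in) = 29/3.82 = 7.592 in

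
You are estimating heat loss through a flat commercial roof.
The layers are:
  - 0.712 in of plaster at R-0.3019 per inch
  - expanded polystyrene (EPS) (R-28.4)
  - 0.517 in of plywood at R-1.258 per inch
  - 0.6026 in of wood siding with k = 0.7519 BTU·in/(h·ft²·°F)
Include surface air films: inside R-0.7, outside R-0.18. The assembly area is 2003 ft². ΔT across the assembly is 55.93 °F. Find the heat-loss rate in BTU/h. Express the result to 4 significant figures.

0.712 × 0.3019 = 0.21495
0.517 × 1.258 = 0.65039
0.6026/0.7519 = 0.80144
R_total = 0.7 + 0.21495 + 28.4 + 0.65039 + 0.80144 + 0.18 = 30.947 ft²·°F·h/BTU
Q = A·ΔT/R = 2003 × 55.93 / 30.947 = 3620 BTU/h

3620 BTU/h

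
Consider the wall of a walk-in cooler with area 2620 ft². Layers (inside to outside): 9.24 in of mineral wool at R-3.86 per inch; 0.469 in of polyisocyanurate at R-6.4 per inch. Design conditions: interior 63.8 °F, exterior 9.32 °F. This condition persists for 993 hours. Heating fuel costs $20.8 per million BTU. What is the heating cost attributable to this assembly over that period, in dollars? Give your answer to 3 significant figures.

9.24 × 3.86 = 35.67
0.469 × 6.4 = 3.002
R_total = 35.67 + 3.002 = 38.67 ft²·°F·h/BTU
Q = 2620 × (63.8 − 9.32) / 38.67 = 3691 BTU/h
E = 3691 × 993 = 3666000 BTU
Cost = 3666000/10⁶ × 20.8 = $76.24

76.2 dollars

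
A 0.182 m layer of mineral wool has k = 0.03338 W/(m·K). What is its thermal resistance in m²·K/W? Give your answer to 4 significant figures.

5.452 m²·K/W

R = L/k = 0.182/0.03338 = 5.4524 m²·K/W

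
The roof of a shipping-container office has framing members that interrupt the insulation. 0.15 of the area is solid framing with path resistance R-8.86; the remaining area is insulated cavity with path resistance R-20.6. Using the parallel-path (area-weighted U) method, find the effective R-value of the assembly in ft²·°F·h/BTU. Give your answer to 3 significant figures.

U_eff = 0.85/20.6 + 0.15/8.86 = 0.04126 + 0.01693 = 0.05819
R_eff = 1/U_eff = 17.18 ft²·°F·h/BTU

17.2 ft²·°F·h/BTU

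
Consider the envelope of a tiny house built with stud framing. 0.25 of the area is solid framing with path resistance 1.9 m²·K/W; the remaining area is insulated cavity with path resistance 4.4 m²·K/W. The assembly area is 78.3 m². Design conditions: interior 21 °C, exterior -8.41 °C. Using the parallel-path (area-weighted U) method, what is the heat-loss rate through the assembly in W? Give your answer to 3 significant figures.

696 W

U_eff = 0.75/4.4 + 0.25/1.9 = 0.1705 + 0.1316 = 0.302
R_eff = 1/U_eff = 3.311 m²·K/W
Q = 78.3 × (21 − (-8.41)) / 3.311 = 695.5 W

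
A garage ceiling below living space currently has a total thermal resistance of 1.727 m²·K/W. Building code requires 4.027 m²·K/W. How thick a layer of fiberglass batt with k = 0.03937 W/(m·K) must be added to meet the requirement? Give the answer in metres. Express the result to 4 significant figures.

ΔR = 4.027 − 1.727 = 2.3 m²·K/W
L = ΔR × k = 2.3 × 0.03937 = 0.090551 m

0.09055 m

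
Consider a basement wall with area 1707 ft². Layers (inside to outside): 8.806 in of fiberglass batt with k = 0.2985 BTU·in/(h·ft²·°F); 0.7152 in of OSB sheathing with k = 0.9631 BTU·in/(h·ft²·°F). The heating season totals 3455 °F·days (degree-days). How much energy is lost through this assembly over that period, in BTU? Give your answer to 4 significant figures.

8.806/0.2985 = 29.501
0.7152/0.9631 = 0.7426
R_total = 29.501 + 0.7426 = 30.243 ft²·°F·h/BTU
E = A × HDD × 24 / R = 1707 × 3455 × 24 / 30.243 = 4680200 BTU

4680000 BTU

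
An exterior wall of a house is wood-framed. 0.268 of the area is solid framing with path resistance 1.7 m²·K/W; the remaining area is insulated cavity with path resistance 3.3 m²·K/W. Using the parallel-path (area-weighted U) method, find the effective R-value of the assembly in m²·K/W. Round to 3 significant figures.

2.64 m²·K/W

U_eff = 0.732/3.3 + 0.268/1.7 = 0.2218 + 0.1576 = 0.3795
R_eff = 1/U_eff = 2.635 m²·K/W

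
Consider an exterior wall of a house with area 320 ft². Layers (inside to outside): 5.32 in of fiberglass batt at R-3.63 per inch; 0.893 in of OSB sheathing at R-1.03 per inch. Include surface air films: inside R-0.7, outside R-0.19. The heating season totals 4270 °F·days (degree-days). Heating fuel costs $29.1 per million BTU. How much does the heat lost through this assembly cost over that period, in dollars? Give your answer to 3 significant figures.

45.2 dollars

5.32 × 3.63 = 19.31
0.893 × 1.03 = 0.9198
R_total = 0.7 + 19.31 + 0.9198 + 0.19 = 21.12 ft²·°F·h/BTU
E = A × HDD × 24 / R = 320 × 4270 × 24 / 21.12 = 1553000 BTU
Cost = 1553000/10⁶ × 29.1 = $45.18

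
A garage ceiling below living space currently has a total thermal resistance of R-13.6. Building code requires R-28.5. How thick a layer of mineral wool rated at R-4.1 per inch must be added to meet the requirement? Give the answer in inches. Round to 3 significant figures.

ΔR = 28.5 − 13.6 = 14.9 ft²·°F·h/BTU
L = ΔR / (R/in) = 14.9/4.1 = 3.634 in

3.63 in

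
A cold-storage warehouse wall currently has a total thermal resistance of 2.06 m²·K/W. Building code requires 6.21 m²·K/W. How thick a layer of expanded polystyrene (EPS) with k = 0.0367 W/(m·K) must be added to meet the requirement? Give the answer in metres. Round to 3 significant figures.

0.152 m

ΔR = 6.21 − 2.06 = 4.15 m²·K/W
L = ΔR × k = 4.15 × 0.0367 = 0.1523 m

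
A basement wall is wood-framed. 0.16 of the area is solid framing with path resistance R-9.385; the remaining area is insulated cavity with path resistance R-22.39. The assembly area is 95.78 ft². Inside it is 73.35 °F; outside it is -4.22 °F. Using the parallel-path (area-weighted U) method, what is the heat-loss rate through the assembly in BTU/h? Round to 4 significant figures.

405.4 BTU/h

U_eff = 0.84/22.39 + 0.16/9.385 = 0.037517 + 0.017048 = 0.054565
R_eff = 1/U_eff = 18.327 ft²·°F·h/BTU
Q = 95.78 × (73.35 − (-4.22)) / 18.327 = 405.4 BTU/h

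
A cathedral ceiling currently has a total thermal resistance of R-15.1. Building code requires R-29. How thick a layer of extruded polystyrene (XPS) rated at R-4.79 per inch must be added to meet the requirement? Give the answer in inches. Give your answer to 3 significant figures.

ΔR = 29 − 15.1 = 13.9 ft²·°F·h/BTU
L = ΔR / (R/in) = 13.9/4.79 = 2.902 in

2.90 in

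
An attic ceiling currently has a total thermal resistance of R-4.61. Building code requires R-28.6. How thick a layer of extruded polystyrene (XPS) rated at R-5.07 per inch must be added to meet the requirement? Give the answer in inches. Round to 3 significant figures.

ΔR = 28.6 − 4.61 = 23.99 ft²·°F·h/BTU
L = ΔR / (R/in) = 23.99/5.07 = 4.732 in

4.73 in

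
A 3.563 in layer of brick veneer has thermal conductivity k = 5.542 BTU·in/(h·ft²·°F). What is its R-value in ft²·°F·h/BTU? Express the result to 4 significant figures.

0.6429 ft²·°F·h/BTU

R = L/k = 3.563/5.542 = 0.64291 ft²·°F·h/BTU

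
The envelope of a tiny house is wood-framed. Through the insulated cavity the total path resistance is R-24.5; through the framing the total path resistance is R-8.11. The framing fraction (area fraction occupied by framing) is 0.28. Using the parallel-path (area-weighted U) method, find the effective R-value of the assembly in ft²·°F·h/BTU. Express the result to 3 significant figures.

U_eff = 0.72/24.5 + 0.28/8.11 = 0.02939 + 0.03453 = 0.06391
R_eff = 1/U_eff = 15.65 ft²·°F·h/BTU

15.6 ft²·°F·h/BTU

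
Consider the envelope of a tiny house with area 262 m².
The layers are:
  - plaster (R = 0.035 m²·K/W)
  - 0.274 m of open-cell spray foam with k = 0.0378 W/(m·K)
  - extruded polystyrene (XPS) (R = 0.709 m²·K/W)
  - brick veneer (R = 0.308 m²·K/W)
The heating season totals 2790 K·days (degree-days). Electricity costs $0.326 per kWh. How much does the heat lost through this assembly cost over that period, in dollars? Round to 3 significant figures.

0.274/0.0378 = 7.249
R_total = 0.035 + 7.249 + 0.709 + 0.308 = 8.301 m²·K/W
E = A × HDD × 24 / R / 1000 = 262 × 2790 × 24 / 8.301 / 1000 = 2114 kWh
Cost = 2114 × 0.326 = $689

689 dollars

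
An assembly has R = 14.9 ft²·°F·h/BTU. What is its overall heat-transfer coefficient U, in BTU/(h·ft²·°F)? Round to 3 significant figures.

U = 1/R = 1/14.9 = 0.06711

0.0671 BTU/(h·ft²·°F)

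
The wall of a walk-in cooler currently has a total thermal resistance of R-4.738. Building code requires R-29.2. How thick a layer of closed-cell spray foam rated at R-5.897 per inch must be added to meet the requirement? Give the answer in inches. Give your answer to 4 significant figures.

ΔR = 29.2 − 4.738 = 24.462 ft²·°F·h/BTU
L = ΔR / (R/in) = 24.462/5.897 = 4.1482 in

4.148 in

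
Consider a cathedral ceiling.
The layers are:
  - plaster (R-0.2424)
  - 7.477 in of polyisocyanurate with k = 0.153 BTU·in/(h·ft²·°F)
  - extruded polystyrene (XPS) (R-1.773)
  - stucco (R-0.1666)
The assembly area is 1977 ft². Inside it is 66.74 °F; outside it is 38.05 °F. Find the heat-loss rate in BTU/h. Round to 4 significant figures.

1111 BTU/h

7.477/0.153 = 48.869
R_total = 0.2424 + 48.869 + 1.773 + 0.1666 = 51.051 ft²·°F·h/BTU
Q = A·ΔT/R = 1977 × (66.74 − 38.05) / 51.051 = 1111 BTU/h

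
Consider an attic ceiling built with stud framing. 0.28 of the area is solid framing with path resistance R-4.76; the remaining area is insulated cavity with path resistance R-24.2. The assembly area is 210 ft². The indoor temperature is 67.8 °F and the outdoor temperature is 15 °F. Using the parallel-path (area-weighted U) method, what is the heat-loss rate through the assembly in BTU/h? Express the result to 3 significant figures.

U_eff = 0.72/24.2 + 0.28/4.76 = 0.02975 + 0.05882 = 0.08858
R_eff = 1/U_eff = 11.29 ft²·°F·h/BTU
Q = 210 × (67.8 − 15) / 11.29 = 982.1 BTU/h

982 BTU/h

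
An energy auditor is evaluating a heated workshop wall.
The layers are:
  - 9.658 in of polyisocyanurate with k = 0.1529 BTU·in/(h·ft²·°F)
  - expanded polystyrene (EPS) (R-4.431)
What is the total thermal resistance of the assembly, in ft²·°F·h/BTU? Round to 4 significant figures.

9.658/0.1529 = 63.165
R_total = 63.165 + 4.431 = 67.596 ft²·°F·h/BTU

67.60 ft²·°F·h/BTU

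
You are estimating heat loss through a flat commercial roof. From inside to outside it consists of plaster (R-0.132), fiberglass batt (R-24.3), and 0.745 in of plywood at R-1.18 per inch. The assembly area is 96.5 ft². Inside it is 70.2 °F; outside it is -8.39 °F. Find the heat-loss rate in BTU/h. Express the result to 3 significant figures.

0.745 × 1.18 = 0.8791
R_total = 0.132 + 24.3 + 0.8791 = 25.31 ft²·°F·h/BTU
Q = A·ΔT/R = 96.5 × (70.2 − (-8.39)) / 25.31 = 299.6 BTU/h

300 BTU/h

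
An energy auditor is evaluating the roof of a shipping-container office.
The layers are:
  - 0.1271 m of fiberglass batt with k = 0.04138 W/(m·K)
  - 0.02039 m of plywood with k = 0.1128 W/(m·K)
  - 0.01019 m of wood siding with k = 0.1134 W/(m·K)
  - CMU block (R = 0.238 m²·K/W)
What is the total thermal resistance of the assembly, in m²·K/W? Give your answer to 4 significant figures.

0.1271/0.04138 = 3.0715
0.02039/0.1128 = 0.18076
0.01019/0.1134 = 0.089859
R_total = 3.0715 + 0.18076 + 0.089859 + 0.238 = 3.5802 m²·K/W

3.580 m²·K/W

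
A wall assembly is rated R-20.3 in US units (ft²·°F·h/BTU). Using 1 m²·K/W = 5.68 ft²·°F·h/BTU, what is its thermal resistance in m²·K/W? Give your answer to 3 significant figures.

3.57 m²·K/W

R_SI = 20.3/5.68 = 3.574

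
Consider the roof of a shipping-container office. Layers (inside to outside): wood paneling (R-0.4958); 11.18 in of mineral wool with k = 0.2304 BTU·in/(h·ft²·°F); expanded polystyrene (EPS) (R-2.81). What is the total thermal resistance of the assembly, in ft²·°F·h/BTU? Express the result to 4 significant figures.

51.83 ft²·°F·h/BTU

11.18/0.2304 = 48.524
R_total = 0.4958 + 48.524 + 2.81 = 51.83 ft²·°F·h/BTU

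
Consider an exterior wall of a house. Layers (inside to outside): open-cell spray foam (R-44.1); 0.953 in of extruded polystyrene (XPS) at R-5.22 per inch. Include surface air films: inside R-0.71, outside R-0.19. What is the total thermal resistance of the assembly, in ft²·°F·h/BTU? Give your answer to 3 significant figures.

0.953 × 5.22 = 4.975
R_total = 0.71 + 44.1 + 4.975 + 0.19 = 49.97 ft²·°F·h/BTU

50.0 ft²·°F·h/BTU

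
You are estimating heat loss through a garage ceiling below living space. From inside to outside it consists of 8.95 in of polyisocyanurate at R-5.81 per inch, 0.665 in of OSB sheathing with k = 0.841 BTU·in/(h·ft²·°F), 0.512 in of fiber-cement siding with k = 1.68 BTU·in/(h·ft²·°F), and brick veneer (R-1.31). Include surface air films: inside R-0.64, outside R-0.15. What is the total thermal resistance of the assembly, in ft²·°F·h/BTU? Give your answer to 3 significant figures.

55.2 ft²·°F·h/BTU

8.95 × 5.81 = 52
0.665/0.841 = 0.7907
0.512/1.68 = 0.3048
R_total = 0.64 + 52 + 0.7907 + 0.3048 + 1.31 + 0.15 = 55.19 ft²·°F·h/BTU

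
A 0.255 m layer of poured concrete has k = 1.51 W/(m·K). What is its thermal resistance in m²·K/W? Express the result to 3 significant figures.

0.169 m²·K/W

R = L/k = 0.255/1.51 = 0.1689 m²·K/W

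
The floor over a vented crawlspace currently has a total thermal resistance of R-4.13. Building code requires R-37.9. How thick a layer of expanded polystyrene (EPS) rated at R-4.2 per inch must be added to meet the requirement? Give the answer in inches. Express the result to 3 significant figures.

ΔR = 37.9 − 4.13 = 33.77 ft²·°F·h/BTU
L = ΔR / (R/in) = 33.77/4.2 = 8.04 in

8.04 in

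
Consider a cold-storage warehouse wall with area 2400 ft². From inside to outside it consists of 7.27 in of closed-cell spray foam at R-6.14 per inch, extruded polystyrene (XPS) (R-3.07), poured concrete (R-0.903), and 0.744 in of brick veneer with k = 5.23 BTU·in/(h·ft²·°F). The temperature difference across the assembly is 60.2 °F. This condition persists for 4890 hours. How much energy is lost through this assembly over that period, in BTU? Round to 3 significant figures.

14500000 BTU

7.27 × 6.14 = 44.64
0.744/5.23 = 0.1423
R_total = 44.64 + 3.07 + 0.903 + 0.1423 = 48.75 ft²·°F·h/BTU
Q = 2400 × 60.2 / 48.75 = 2964 BTU/h
E = 2964 × 4890 = 14490000 BTU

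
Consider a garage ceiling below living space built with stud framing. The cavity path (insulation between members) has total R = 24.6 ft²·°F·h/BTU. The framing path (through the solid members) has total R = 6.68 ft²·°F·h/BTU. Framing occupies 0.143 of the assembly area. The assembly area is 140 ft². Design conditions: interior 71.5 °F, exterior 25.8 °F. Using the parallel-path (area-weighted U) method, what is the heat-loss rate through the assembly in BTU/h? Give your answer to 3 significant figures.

360 BTU/h

U_eff = 0.857/24.6 + 0.143/6.68 = 0.03484 + 0.02141 = 0.05624
R_eff = 1/U_eff = 17.78 ft²·°F·h/BTU
Q = 140 × (71.5 − 25.8) / 17.78 = 359.9 BTU/h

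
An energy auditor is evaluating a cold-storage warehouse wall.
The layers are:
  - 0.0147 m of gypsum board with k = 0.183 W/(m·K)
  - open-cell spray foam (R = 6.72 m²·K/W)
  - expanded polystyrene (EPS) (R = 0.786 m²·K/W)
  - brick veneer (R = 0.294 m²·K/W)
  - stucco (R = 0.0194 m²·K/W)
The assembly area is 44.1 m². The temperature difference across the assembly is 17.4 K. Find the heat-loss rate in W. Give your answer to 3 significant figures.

0.0147/0.183 = 0.08033
R_total = 0.08033 + 6.72 + 0.786 + 0.294 + 0.0194 = 7.9 m²·K/W
Q = A·ΔT/R = 44.1 × 17.4 / 7.9 = 97.13 W

97.1 W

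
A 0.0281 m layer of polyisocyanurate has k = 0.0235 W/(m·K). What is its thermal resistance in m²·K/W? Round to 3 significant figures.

R = L/k = 0.0281/0.0235 = 1.196 m²·K/W

1.20 m²·K/W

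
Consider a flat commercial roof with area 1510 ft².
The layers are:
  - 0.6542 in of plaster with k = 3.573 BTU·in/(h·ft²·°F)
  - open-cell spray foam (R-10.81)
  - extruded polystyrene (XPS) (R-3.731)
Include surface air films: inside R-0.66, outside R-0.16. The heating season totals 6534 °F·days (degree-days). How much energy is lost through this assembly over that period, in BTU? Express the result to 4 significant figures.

0.6542/3.573 = 0.1831
R_total = 0.66 + 0.1831 + 10.81 + 3.731 + 0.16 = 15.544 ft²·°F·h/BTU
E = A × HDD × 24 / R = 1510 × 6534 × 24 / 15.544 = 15234000 BTU

15230000 BTU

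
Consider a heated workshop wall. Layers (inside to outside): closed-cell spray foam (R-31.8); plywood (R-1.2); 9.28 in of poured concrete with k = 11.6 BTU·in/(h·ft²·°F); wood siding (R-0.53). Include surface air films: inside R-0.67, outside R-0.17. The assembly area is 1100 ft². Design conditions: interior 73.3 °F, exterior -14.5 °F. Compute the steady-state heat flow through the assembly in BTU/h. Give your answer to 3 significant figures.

9.28/11.6 = 0.8
R_total = 0.67 + 31.8 + 1.2 + 0.8 + 0.53 + 0.17 = 35.17 ft²·°F·h/BTU
Q = A·ΔT/R = 1100 × (73.3 − (-14.5)) / 35.17 = 2746 BTU/h

2750 BTU/h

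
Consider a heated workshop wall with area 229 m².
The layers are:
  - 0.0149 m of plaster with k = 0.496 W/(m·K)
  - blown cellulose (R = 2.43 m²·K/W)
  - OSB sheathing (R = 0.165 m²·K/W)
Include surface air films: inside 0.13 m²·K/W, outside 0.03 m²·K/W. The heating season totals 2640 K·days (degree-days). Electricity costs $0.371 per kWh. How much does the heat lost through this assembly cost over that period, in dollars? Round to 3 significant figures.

1930 dollars

0.0149/0.496 = 0.03004
R_total = 0.13 + 0.03004 + 2.43 + 0.165 + 0.03 = 2.785 m²·K/W
E = A × HDD × 24 / R / 1000 = 229 × 2640 × 24 / 2.785 / 1000 = 5210 kWh
Cost = 5210 × 0.371 = $1933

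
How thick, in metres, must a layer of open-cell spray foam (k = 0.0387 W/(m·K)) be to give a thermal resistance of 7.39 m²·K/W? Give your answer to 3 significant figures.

L = R·k = 7.39 × 0.0387 = 0.286 m

0.286 m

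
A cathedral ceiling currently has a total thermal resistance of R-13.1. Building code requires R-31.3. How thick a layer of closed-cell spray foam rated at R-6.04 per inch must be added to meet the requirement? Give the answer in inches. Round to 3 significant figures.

3.01 in

ΔR = 31.3 − 13.1 = 18.2 ft²·°F·h/BTU
L = ΔR / (R/in) = 18.2/6.04 = 3.013 in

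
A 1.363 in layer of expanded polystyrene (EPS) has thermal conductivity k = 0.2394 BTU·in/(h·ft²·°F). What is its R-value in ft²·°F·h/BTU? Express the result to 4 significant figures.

5.693 ft²·°F·h/BTU

R = L/k = 1.363/0.2394 = 5.6934 ft²·°F·h/BTU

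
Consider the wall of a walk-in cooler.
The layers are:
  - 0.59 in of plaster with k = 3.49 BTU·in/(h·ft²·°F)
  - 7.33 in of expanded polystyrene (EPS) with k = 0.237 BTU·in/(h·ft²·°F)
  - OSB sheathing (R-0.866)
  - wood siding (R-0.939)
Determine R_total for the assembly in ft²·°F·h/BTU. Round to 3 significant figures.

0.59/3.49 = 0.1691
7.33/0.237 = 30.93
R_total = 0.1691 + 30.93 + 0.866 + 0.939 = 32.9 ft²·°F·h/BTU

32.9 ft²·°F·h/BTU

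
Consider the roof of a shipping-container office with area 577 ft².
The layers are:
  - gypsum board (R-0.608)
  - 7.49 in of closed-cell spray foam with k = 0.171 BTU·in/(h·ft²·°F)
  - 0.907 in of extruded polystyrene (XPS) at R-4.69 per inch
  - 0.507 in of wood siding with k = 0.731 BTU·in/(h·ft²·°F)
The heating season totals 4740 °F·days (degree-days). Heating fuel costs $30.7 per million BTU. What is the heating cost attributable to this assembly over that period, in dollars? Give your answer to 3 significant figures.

7.49/0.171 = 43.8
0.907 × 4.69 = 4.254
0.507/0.731 = 0.6936
R_total = 0.608 + 43.8 + 4.254 + 0.6936 = 49.36 ft²·°F·h/BTU
E = A × HDD × 24 / R = 577 × 4740 × 24 / 49.36 = 1330000 BTU
Cost = 1330000/10⁶ × 30.7 = $40.83

40.8 dollars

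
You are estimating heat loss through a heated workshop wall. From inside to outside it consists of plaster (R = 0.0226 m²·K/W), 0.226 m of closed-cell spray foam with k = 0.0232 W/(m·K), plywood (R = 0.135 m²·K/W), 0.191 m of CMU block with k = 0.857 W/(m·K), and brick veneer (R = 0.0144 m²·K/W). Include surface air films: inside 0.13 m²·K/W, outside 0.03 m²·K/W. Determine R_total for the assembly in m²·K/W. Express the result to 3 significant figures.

0.226/0.0232 = 9.741
0.191/0.857 = 0.2229
R_total = 0.13 + 0.0226 + 9.741 + 0.135 + 0.2229 + 0.0144 + 0.03 = 10.3 m²·K/W

10.3 m²·K/W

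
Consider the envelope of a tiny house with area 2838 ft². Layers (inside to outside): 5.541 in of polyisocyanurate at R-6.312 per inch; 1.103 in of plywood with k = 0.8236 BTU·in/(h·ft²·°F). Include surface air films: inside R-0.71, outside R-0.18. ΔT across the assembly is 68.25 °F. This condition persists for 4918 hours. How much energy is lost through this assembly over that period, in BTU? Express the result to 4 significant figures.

25600000 BTU

5.541 × 6.312 = 34.975
1.103/0.8236 = 1.3392
R_total = 0.71 + 34.975 + 1.3392 + 0.18 = 37.204 ft²·°F·h/BTU
Q = 2838 × 68.25 / 37.204 = 5206.2 BTU/h
E = 5206.2 × 4918 = 25604000 BTU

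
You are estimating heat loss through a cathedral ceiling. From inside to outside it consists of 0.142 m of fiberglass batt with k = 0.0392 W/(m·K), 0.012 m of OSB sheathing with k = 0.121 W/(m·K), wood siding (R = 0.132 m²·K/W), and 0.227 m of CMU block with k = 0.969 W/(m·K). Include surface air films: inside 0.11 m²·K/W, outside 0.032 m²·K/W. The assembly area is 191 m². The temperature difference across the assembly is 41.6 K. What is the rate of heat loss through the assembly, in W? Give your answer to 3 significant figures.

0.142/0.0392 = 3.622
0.012/0.121 = 0.09917
0.227/0.969 = 0.2343
R_total = 0.11 + 3.622 + 0.09917 + 0.132 + 0.2343 + 0.032 = 4.23 m²·K/W
Q = A·ΔT/R = 191 × 41.6 / 4.23 = 1878 W

1880 W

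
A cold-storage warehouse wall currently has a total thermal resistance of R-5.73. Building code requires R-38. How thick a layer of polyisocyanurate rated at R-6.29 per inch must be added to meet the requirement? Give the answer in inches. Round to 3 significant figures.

5.13 in

ΔR = 38 − 5.73 = 32.27 ft²·°F·h/BTU
L = ΔR / (R/in) = 32.27/6.29 = 5.13 in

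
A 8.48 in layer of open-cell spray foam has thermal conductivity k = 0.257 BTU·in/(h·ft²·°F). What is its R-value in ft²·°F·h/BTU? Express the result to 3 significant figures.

33.0 ft²·°F·h/BTU

R = L/k = 8.48/0.257 = 33 ft²·°F·h/BTU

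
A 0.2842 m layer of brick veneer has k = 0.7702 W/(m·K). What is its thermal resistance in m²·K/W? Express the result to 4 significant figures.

0.3690 m²·K/W

R = L/k = 0.2842/0.7702 = 0.369 m²·K/W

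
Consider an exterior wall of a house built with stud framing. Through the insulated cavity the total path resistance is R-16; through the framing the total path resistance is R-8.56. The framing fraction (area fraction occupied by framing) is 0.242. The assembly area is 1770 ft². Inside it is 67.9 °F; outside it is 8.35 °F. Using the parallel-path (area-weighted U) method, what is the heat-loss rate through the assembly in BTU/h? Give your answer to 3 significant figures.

U_eff = 0.758/16 + 0.242/8.56 = 0.04738 + 0.02827 = 0.07565
R_eff = 1/U_eff = 13.22 ft²·°F·h/BTU
Q = 1770 × (67.9 − 8.35) / 13.22 = 7973 BTU/h

7970 BTU/h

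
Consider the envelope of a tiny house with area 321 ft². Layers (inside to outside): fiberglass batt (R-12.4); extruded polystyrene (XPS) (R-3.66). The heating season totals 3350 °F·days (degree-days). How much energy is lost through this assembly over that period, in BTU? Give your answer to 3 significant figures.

1610000 BTU

R_total = 12.4 + 3.66 = 16.06 ft²·°F·h/BTU
E = A × HDD × 24 / R = 321 × 3350 × 24 / 16.06 = 1607000 BTU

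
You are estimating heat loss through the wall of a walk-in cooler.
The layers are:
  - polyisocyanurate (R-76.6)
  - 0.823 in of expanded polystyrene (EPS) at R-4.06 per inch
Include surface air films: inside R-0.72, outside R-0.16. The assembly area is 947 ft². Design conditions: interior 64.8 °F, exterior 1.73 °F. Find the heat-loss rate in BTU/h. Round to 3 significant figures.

739 BTU/h

0.823 × 4.06 = 3.341
R_total = 0.72 + 76.6 + 3.341 + 0.16 = 80.82 ft²·°F·h/BTU
Q = A·ΔT/R = 947 × (64.8 − 1.73) / 80.82 = 739 BTU/h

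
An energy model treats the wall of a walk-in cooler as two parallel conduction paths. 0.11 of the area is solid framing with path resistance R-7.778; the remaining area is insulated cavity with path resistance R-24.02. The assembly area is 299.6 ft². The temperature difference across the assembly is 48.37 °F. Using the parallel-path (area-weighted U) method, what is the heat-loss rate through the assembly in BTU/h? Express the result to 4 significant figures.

741.9 BTU/h

U_eff = 0.89/24.02 + 0.11/7.778 = 0.037052 + 0.014142 = 0.051195
R_eff = 1/U_eff = 19.533 ft²·°F·h/BTU
Q = 299.6 × 48.37 / 19.533 = 741.9 BTU/h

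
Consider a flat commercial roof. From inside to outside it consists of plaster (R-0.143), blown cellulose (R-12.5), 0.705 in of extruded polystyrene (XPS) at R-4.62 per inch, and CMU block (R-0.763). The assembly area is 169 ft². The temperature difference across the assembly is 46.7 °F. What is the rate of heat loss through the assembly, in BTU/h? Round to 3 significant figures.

0.705 × 4.62 = 3.257
R_total = 0.143 + 12.5 + 3.257 + 0.763 = 16.66 ft²·°F·h/BTU
Q = A·ΔT/R = 169 × 46.7 / 16.66 = 473.6 BTU/h

474 BTU/h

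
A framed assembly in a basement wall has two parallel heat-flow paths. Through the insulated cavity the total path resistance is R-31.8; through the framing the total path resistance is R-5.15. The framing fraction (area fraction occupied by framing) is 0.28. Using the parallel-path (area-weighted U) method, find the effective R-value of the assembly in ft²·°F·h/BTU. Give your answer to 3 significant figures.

U_eff = 0.72/31.8 + 0.28/5.15 = 0.02264 + 0.05437 = 0.07701
R_eff = 1/U_eff = 12.99 ft²·°F·h/BTU

13.0 ft²·°F·h/BTU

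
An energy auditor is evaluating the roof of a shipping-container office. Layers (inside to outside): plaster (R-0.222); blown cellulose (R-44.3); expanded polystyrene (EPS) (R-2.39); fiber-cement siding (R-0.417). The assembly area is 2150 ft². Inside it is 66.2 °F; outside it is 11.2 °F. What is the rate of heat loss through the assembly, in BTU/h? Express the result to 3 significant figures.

2500 BTU/h

R_total = 0.222 + 44.3 + 2.39 + 0.417 = 47.33 ft²·°F·h/BTU
Q = A·ΔT/R = 2150 × (66.2 − 11.2) / 47.33 = 2498 BTU/h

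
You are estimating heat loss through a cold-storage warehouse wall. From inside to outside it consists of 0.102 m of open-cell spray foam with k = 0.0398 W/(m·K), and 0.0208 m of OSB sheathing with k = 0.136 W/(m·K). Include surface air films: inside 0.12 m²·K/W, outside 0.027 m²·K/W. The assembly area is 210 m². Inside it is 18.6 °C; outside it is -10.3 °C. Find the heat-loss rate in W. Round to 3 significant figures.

2120 W

0.102/0.0398 = 2.563
0.0208/0.136 = 0.1529
R_total = 0.12 + 2.563 + 0.1529 + 0.027 = 2.863 m²·K/W
Q = A·ΔT/R = 210 × (18.6 − (-10.3)) / 2.863 = 2120 W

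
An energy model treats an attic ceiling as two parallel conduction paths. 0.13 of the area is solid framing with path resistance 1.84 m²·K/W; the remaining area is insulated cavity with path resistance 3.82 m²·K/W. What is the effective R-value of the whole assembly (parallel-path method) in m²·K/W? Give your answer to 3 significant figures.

3.35 m²·K/W

U_eff = 0.87/3.82 + 0.13/1.84 = 0.2277 + 0.07065 = 0.2984
R_eff = 1/U_eff = 3.351 m²·K/W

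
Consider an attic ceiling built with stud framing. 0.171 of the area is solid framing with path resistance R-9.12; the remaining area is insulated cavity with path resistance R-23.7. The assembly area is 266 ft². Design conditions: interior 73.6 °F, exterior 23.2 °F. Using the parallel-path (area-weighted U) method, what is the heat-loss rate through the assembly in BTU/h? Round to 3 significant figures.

U_eff = 0.829/23.7 + 0.171/9.12 = 0.03498 + 0.01875 = 0.05373
R_eff = 1/U_eff = 18.61 ft²·°F·h/BTU
Q = 266 × (73.6 − 23.2) / 18.61 = 720.3 BTU/h

720 BTU/h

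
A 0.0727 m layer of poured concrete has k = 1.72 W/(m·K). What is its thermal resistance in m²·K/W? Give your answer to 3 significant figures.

0.0423 m²·K/W

R = L/k = 0.0727/1.72 = 0.04227 m²·K/W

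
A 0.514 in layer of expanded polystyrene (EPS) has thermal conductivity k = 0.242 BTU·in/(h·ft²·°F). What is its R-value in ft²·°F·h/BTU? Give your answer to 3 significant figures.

2.12 ft²·°F·h/BTU

R = L/k = 0.514/0.242 = 2.124 ft²·°F·h/BTU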